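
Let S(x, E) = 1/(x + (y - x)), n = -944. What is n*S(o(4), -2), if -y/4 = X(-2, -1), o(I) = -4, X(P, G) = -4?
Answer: -59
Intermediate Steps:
y = 16 (y = -4*(-4) = 16)
S(x, E) = 1/16 (S(x, E) = 1/(x + (16 - x)) = 1/16)
n*S(o(4), -2) = -944*1/16 = -59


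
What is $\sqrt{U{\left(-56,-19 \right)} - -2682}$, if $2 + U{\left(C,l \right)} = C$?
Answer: $8 \sqrt{41} \approx 51.225$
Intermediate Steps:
$U{\left(C,l \right)} = -2 + C$
$\sqrt{U{\left(-56,-19 \right)} - -2682} = \sqrt{\left(-2 - 56\right) - -2682} = \sqrt{-58 + 2682} = \sqrt{2624} = 8 \sqrt{41}$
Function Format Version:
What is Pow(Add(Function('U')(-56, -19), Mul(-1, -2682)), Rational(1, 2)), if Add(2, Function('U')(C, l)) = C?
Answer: Mul(8, Pow(41, Rational(1, 2))) ≈ 51.225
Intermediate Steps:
Function('U')(C, l) = Add(-2, C)
Pow(Add(Function('U')(-56, -19), Mul(-1, -2682)), Rational(1, 2)) = Pow(Add(Add(-2, -56), Mul(-1, -2682)), Rational(1, 2)) = Pow(Add(-58, 2682), Rational(1, 2)) = Pow(2624, Rational(1, 2)) = Mul(8, Pow(41, Rational(1, 2)))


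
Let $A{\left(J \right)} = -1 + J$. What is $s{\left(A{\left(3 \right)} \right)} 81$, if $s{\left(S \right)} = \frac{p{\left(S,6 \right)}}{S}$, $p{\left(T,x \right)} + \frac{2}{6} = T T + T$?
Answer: $\frac{459}{2} \approx 229.5$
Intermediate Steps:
$p{\left(T,x \right)} = - \frac{1}{3} + T + T^{2}$ ($p{\left(T,x \right)} = - \frac{1}{3} + \left(T T + T\right) = - \frac{1}{3} + \left(T^{2} + T\right) = - \frac{1}{3} + \left(T + T^{2}\right) = - \frac{1}{3} + T + T^{2}$)
$s{\left(S \right)} = \frac{- \frac{1}{3} + S + S^{2}}{S}$
$s{\left(A{\left(3 \right)} \right)} 81 = \left(1 + \left(-1 + 3\right) - \frac{1}{3 \left(-1 + 3\right)}\right) 81 = \left(1 + 2 - \frac{1}{3 \cdot 2}\right) 81 = \left(1 + 2 - \frac{1}{6}\right) 81 = \frac{17}{6} \cdot 81 = \frac{459}{2}$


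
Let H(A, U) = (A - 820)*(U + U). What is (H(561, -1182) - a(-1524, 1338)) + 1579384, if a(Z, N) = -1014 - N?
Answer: 2194012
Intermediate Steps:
H(A, U) = 2*U*(-820 + A) (H(A, U) = (-820 + A)*(2*U) = 2*U*(-820 + A))
(H(561, -1182) - a(-1524, 1338)) + 1579384 = (2*(-1182)*(-820 + 561) - (-1014 - 1*1338)) + 1579384 = (2*(-1182)*(-259) - (-1014 - 1338)) + 1579384 = (612276 - 1*(-2352)) + 1579384 = (612276 + 2352) + 1579384 = 614628 + 1579384 = 2194012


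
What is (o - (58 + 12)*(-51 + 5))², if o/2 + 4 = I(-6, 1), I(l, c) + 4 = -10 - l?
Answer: 10214416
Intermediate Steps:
I(l, c) = -14 - l (I(l, c) = -4 + (-10 - l) = -14 - l)
o = -24 (o = -8 + 2*(-14 - 1*(-6)) = -8 + 2*(-14 + 6) = -8 + 2*(-8) = -8 - 16 = -24)
(o - (58 + 12)*(-51 + 5))² = (-24 - (58 + 12)*(-51 + 5))² = (-24 - 70*(-46))² = (-24 - 1*(-3220))² = (-24 + 3220)² = 3196² = 10214416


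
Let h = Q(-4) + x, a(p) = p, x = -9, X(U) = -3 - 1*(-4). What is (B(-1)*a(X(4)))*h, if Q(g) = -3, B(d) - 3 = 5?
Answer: -96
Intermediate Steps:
X(U) = 1 (X(U) = -3 + 4 = 1)
B(d) = 8 (B(d) = 3 + 5 = 8)
h = -12 (h = -3 - 9 = -12)
(B(-1)*a(X(4)))*h = (8*1)*(-12) = 8*(-12) = -96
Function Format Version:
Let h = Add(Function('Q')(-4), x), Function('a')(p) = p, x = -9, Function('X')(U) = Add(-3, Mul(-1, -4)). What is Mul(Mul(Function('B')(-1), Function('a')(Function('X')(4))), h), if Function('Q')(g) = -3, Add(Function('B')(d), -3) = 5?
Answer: -96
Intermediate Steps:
Function('X')(U) = 1 (Function('X')(U) = Add(-3, 4) = 1)
Function('B')(d) = 8 (Function('B')(d) = Add(3, 5) = 8)
h = -12 (h = Add(-3, -9) = -12)
Mul(Mul(Function('B')(-1), Function('a')(Function('X')(4))), h) = Mul(Mul(8, 1), -12) = Mul(8, -12) = -96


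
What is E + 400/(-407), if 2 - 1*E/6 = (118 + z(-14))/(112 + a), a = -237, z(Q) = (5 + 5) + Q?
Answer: 838888/50875 ≈ 16.489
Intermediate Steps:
z(Q) = 10 + Q
E = 2184/125 (E = 12 - 6*(118 + (10 - 14))/(112 - 237) = 12 - 6*(118 - 4)/(-125) = 12 - 684*(-1)/125 = 12 - 6*(-114/125) = 12 + 684/125 = 2184/125 ≈ 17.472)
E + 400/(-407) = 2184/125 + 400/(-407) = 2184/125 + 400*(-1/407) = 2184/125 - 400/407 = 838888/50875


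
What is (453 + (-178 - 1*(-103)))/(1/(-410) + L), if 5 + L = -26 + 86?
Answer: 154980/22549 ≈ 6.8730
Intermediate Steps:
L = 55 (L = -5 + (-26 + 86) = -5 + 60 = 55)
(453 + (-178 - 1*(-103)))/(1/(-410) + L) = (453 + (-178 - 1*(-103)))/(1/(-410) + 55) = (453 + (-178 + 103))/(-1/410 + 55) = (453 - 75)/(22549/410) = 378*(410/22549) = 154980/22549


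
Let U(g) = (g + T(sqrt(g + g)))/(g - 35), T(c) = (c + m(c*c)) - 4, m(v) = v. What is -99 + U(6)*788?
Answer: -13903/29 - 1576*sqrt(3)/29 ≈ -573.54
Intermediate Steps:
T(c) = -4 + c + c**2 (T(c) = (c + c*c) - 4 = (c + c**2) - 4 = -4 + c + c**2)
U(g) = (-4 + 3*g + sqrt(2)*sqrt(g))/(-35 + g) (U(g) = (g + (-4 + sqrt(g + g) + (sqrt(g + g))**2))/(g - 35) = (g + (-4 + sqrt(2*g) + (sqrt(2*g))**2))/(-35 + g) = (g + (-4 + sqrt(2)*sqrt(g) + (sqrt(2)*sqrt(g))**2))/(-35 + g) = (g + (-4 + sqrt(2)*sqrt(g) + 2*g))/(-35 + g) = (g + (-4 + 2*g + sqrt(2)*sqrt(g)))/(-35 + g) = (-4 + 3*g + sqrt(2)*sqrt(g))/(-35 + g))
-99 + U(6)*788 = -99 + ((-4 + 3*6 + sqrt(2)*sqrt(6))/(-35 + 6))*788 = -99 + ((-4 + 18 + 2*sqrt(3))/(-29))*788 = -99 - (14 + 2*sqrt(3))/29*788 = -99 + (-14/29 - 2*sqrt(3)/29)*788 = -99 + (-11032/29 - 1576*sqrt(3)/29) = -13903/29 - 1576*sqrt(3)/29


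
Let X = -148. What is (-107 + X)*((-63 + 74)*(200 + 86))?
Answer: -802230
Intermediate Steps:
(-107 + X)*((-63 + 74)*(200 + 86)) = (-107 - 148)*((-63 + 74)*(200 + 86)) = -2805*286 = -255*3146 = -802230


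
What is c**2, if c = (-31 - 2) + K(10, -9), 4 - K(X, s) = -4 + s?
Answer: 256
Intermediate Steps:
K(X, s) = 8 - s (K(X, s) = 4 - (-4 + s) = 4 + (4 - s) = 8 - s)
c = -16 (c = (-31 - 2) + (8 - 1*(-9)) = -33 + (8 + 9) = -33 + 17 = -16)
c**2 = (-16)**2 = 256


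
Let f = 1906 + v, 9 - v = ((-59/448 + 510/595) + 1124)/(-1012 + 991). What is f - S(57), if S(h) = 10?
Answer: 6142039/3136 ≈ 1958.6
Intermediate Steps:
v = 196183/3136 (v = 9 - ((-59/448 + 510/595) + 1124)/(-1012 + 991) = 9 - ((-59*1/448 + 510*(1/595)) + 1124)/(-21) = 9 - ((-59/448 + 6/7) + 1124)*(-1)/21 = 9 - (325/448 + 1124)*(-1)/21 = 9 - 503877*(-1)/(448*21) = 9 - 1*(-167959/3136) = 9 + 167959/3136 = 196183/3136 ≈ 62.558)
f = 6173399/3136 (f = 1906 + 196183/3136 = 6173399/3136 ≈ 1968.6)
f - S(57) = 6173399/3136 - 1*10 = 6173399/3136 - 10 = 6142039/3136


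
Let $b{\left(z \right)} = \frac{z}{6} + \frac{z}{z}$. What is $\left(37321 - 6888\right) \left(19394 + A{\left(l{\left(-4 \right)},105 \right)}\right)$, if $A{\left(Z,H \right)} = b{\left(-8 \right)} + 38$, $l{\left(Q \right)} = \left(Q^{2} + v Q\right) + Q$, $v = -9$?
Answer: $\frac{1774091735}{3} \approx 5.9136 \cdot 10^{8}$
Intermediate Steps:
$b{\left(z \right)} = 1 + \frac{z}{6}$ ($b{\left(z \right)} = z \frac{1}{6} + 1 = \frac{z}{6} + 1 = 1 + \frac{z}{6}$)
$l{\left(Q \right)} = Q^{2} - 8 Q$ ($l{\left(Q \right)} = \left(Q^{2} - 9 Q\right) + Q = Q^{2} - 8 Q$)
$A{\left(Z,H \right)} = \frac{113}{3}$ ($A{\left(Z,H \right)} = \left(1 + \frac{1}{6} \left(-8\right)\right) + 38 = \left(1 - \frac{4}{3}\right) + 38 = - \frac{1}{3} + 38 = \frac{113}{3}$)
$\left(37321 - 6888\right) \left(19394 + A{\left(l{\left(-4 \right)},105 \right)}\right) = \left(37321 - 6888\right) \left(19394 + \frac{113}{3}\right) = 30433 \cdot \frac{58295}{3} = \frac{1774091735}{3}$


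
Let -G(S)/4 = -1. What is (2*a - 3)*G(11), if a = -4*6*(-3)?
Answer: 564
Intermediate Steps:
a = 72 (a = -24*(-3) = 72)
G(S) = 4 (G(S) = -4*(-1) = 4)
(2*a - 3)*G(11) = (2*72 - 3)*4 = (144 - 3)*4 = 141*4 = 564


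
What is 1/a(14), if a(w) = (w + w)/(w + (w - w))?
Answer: ½ ≈ 0.50000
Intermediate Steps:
a(w) = 2 (a(w) = (2*w)/(w + 0) = (2*w)/w = 2)
1/a(14) = 1/2 = ½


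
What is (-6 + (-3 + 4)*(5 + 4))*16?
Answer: 48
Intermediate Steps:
(-6 + (-3 + 4)*(5 + 4))*16 = (-6 + 1*9)*16 = (-6 + 9)*16 = 3*16 = 48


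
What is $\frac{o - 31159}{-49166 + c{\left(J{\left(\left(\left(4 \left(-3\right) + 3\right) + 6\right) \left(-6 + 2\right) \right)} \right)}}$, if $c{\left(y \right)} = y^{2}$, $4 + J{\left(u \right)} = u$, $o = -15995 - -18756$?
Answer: $\frac{14199}{24551} \approx 0.57835$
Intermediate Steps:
$o = 2761$ ($o = -15995 + 18756 = 2761$)
$J{\left(u \right)} = -4 + u$
$\frac{o - 31159}{-49166 + c{\left(J{\left(\left(\left(4 \left(-3\right) + 3\right) + 6\right) \left(-6 + 2\right) \right)} \right)}} = \frac{2761 - 31159}{-49166 + \left(-4 + \left(\left(4 \left(-3\right) + 3\right) + 6\right) \left(-6 + 2\right)\right)^{2}} = - \frac{28398}{-49166 + \left(-4 + \left(\left(-12 + 3\right) + 6\right) \left(-4\right)\right)^{2}} = - \frac{28398}{-49166 + \left(-4 + \left(-9 + 6\right) \left(-4\right)\right)^{2}} = - \frac{28398}{-49166 + \left(-4 - -12\right)^{2}} = - \frac{28398}{-49166 + \left(-4 + 12\right)^{2}} = - \frac{28398}{-49166 + 8^{2}} = - \frac{28398}{-49166 + 64} = - \frac{28398}{-49102} = \left(-28398\right) \left(- \frac{1}{49102}\right) = \frac{14199}{24551}$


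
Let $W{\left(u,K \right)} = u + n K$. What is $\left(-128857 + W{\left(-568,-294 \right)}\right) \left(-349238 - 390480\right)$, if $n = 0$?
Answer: $95738002150$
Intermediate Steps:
$W{\left(u,K \right)} = u$ ($W{\left(u,K \right)} = u + 0 K = u + 0 = u$)
$\left(-128857 + W{\left(-568,-294 \right)}\right) \left(-349238 - 390480\right) = \left(-128857 - 568\right) \left(-349238 - 390480\right) = \left(-129425\right) \left(-739718\right) = 95738002150$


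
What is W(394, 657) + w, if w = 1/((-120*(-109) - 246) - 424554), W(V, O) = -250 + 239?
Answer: -4528921/411720 ≈ -11.000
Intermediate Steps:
W(V, O) = -11
w = -1/411720 (w = 1/((13080 - 246) - 424554) = 1/(12834 - 424554) = 1/(-411720) = -1/411720 ≈ -2.4288e-6)
W(394, 657) + w = -11 - 1/411720 = -4528921/411720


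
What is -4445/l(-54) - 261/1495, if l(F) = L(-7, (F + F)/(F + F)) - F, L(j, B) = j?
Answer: -6657542/70265 ≈ -94.749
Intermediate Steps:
l(F) = -7 - F
-4445/l(-54) - 261/1495 = -4445/(-7 - 1*(-54)) - 261/1495 = -4445/(-7 + 54) - 261*1/1495 = -4445/47 - 261/1495 = -6657542/70265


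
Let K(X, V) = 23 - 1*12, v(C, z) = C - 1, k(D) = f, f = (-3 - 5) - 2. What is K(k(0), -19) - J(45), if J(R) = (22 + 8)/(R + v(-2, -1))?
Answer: 72/7 ≈ 10.286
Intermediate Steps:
f = -10 (f = -8 - 2 = -10)
k(D) = -10
v(C, z) = -1 + C
K(X, V) = 11 (K(X, V) = 23 - 12 = 11)
J(R) = 30/(-3 + R) (J(R) = (22 + 8)/(R + (-1 - 2)) = 30/(R - 3) = 30/(-3 + R))
K(k(0), -19) - J(45) = 11 - 30/(-3 + 45) = 11 - 30/42 = 11 - 1*5/7 = 11 - 5/7 = 72/7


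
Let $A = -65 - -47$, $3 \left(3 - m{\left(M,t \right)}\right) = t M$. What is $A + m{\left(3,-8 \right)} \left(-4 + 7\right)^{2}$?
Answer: $81$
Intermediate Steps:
$m{\left(M,t \right)} = 3 - \frac{M t}{3}$ ($m{\left(M,t \right)} = 3 - \frac{t M}{3} = 3 - \frac{M t}{3}$)
$A = -18$ ($A = -65 + 47 = -18$)
$A + m{\left(3,-8 \right)} \left(-4 + 7\right)^{2} = -18 + \left(3 - 1 \left(-8\right)\right) \left(-4 + 7\right)^{2} = -18 + \left(3 + 8\right) 3^{2} = -18 + 11 \cdot 9 = -18 + 99 = 81$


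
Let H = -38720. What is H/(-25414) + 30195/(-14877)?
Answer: -10629905/21004671 ≈ -0.50607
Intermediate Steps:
H/(-25414) + 30195/(-14877) = -38720/(-25414) + 30195/(-14877) = -38720*(-1/25414) + 30195*(-1/14877) = 19360/12707 - 3355/1653 = -10629905/21004671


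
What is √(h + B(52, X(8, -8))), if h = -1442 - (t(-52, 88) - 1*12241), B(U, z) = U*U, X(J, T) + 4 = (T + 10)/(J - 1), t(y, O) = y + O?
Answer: 67*√3 ≈ 116.05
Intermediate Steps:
t(y, O) = O + y
X(J, T) = -4 + (10 + T)/(-1 + J) (X(J, T) = -4 + (T + 10)/(J - 1) = -4 + (10 + T)/(-1 + J))
B(U, z) = U²
h = 10763 (h = -1442 - ((88 - 52) - 1*12241) = -1442 - (36 - 12241) = -1442 - 1*(-12205) = -1442 + 12205 = 10763)
√(h + B(52, X(8, -8))) = √(10763 + 52²) = √(10763 + 2704) = √13467 = 67*√3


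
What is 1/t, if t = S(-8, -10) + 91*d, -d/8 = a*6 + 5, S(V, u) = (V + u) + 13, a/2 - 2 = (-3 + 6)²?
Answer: -1/99741 ≈ -1.0026e-5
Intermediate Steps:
a = 22 (a = 4 + 2*(-3 + 6)² = 4 + 2*3² = 4 + 2*9 = 4 + 18 = 22)
S(V, u) = 13 + V + u
d = -1096 (d = -8*(22*6 + 5) = -8*(132 + 5) = -8*137 = -1096)
t = -99741 (t = (13 - 8 - 10) + 91*(-1096) = -5 - 99736 = -99741)
1/t = 1/(-99741) = -1/99741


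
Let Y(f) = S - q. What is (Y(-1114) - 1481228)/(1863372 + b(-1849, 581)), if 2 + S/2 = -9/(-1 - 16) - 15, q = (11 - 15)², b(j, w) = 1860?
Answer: -6295427/7927236 ≈ -0.79415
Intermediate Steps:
q = 16 (q = (-4)² = 16)
S = -560/17 (S = -4 + 2*(-9/(-1 - 16) - 15) = -4 + 2*(-9/(-17) - 15) = -4 + 2*(-9*(-1/17) - 15) = -4 + 2*(9/17 - 15) = -4 + 2*(-246/17) = -4 - 492/17 = -560/17 ≈ -32.941)
Y(f) = -832/17 (Y(f) = -560/17 - 1*16 = -560/17 - 16 = -832/17)
(Y(-1114) - 1481228)/(1863372 + b(-1849, 581)) = (-832/17 - 1481228)/(1863372 + 1860) = -25181708/17/1865232 = -25181708/17*1/1865232 = -6295427/7927236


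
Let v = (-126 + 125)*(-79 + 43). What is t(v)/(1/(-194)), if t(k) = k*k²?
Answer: -9051264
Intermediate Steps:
v = 36 (v = -1*(-36) = 36)
t(k) = k³
t(v)/(1/(-194)) = 36³/(1/(-194)) = 46656/(-1/194) = 46656*(-194) = -9051264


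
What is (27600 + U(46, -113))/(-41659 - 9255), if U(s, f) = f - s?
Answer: -27441/50914 ≈ -0.53897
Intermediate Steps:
(27600 + U(46, -113))/(-41659 - 9255) = (27600 + (-113 - 1*46))/(-41659 - 9255) = (27600 + (-113 - 46))/(-50914) = (27600 - 159)*(-1/50914) = 27441*(-1/50914) = -27441/50914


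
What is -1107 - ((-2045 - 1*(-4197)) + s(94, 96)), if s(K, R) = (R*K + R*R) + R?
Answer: -21595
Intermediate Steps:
s(K, R) = R + R**2 + K*R (s(K, R) = (K*R + R**2) + R = (R**2 + K*R) + R = R + R**2 + K*R)
-1107 - ((-2045 - 1*(-4197)) + s(94, 96)) = -1107 - ((-2045 - 1*(-4197)) + 96*(1 + 94 + 96)) = -1107 - ((-2045 + 4197) + 96*191) = -1107 - (2152 + 18336) = -1107 - 1*20488 = -1107 - 20488 = -21595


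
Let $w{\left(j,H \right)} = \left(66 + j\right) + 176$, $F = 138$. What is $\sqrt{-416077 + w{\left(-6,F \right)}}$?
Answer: $i \sqrt{415841} \approx 644.86 i$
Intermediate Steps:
$w{\left(j,H \right)} = 242 + j$
$\sqrt{-416077 + w{\left(-6,F \right)}} = \sqrt{-416077 + \left(242 - 6\right)} = \sqrt{-416077 + 236} = \sqrt{-415841} = i \sqrt{415841}$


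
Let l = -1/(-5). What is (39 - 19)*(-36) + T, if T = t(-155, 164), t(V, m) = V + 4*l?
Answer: -4371/5 ≈ -874.20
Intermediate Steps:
l = ⅕ (l = -1*(-⅕) = ⅕ ≈ 0.20000)
t(V, m) = ⅘ + V (t(V, m) = V + 4*(⅕) = V + ⅘ = ⅘ + V)
T = -771/5 (T = ⅘ - 155 = -771/5 ≈ -154.20)
(39 - 19)*(-36) + T = (39 - 19)*(-36) - 771/5 = 20*(-36) - 771/5 = -720 - 771/5 = -4371/5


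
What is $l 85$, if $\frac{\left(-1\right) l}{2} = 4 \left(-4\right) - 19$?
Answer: $5950$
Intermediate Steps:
$l = 70$ ($l = - 2 \left(4 \left(-4\right) - 19\right) = - 2 \left(-16 - 19\right) = \left(-2\right) \left(-35\right) = 70$)
$l 85 = 70 \cdot 85 = 5950$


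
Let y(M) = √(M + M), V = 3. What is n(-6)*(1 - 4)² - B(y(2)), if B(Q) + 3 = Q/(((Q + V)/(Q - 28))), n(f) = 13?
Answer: 652/5 ≈ 130.40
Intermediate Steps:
y(M) = √2*√M (y(M) = √(2*M) = √2*√M)
B(Q) = -3 + Q*(-28 + Q)/(3 + Q) (B(Q) = -3 + Q/(((Q + 3)/(Q - 28))) = -3 + Q/(((3 + Q)/(-28 + Q))) = -3 + Q*((-28 + Q)/(3 + Q)) = -3 + Q*(-28 + Q)/(3 + Q))
n(-6)*(1 - 4)² - B(y(2)) = 13*(1 - 4)² - (-9 + (√2*√2)² - 31*√2*√2)/(3 + √2*√2) = 13*(-3)² - (-9 + 2² - 31*2)/(3 + 2) = 13*9 - (-9 + 4 - 62)/5 = 117 - (-67)/5 = 117 - 1*(-67/5) = 117 + 67/5 = 652/5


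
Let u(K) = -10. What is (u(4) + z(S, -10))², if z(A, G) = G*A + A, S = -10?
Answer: 6400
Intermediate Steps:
z(A, G) = A + A*G (z(A, G) = A*G + A = A + A*G)
(u(4) + z(S, -10))² = (-10 - 10*(1 - 10))² = (-10 - 10*(-9))² = (-10 + 90)² = 80² = 6400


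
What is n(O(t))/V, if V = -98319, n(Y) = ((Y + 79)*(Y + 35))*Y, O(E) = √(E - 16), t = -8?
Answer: 912/32773 - 5482*I*√6/98319 ≈ 0.027828 - 0.13658*I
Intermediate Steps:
O(E) = √(-16 + E)
n(Y) = Y*(35 + Y)*(79 + Y) (n(Y) = ((79 + Y)*(35 + Y))*Y = ((35 + Y)*(79 + Y))*Y = Y*(35 + Y)*(79 + Y))
n(O(t))/V = (√(-16 - 8)*(2765 + (√(-16 - 8))² + 114*√(-16 - 8)))/(-98319) = (√(-24)*(2765 + (√(-24))² + 114*√(-24)))*(-1/98319) = ((2*I*√6)*(2765 + (2*I*√6)² + 114*(2*I*√6)))*(-1/98319) = ((2*I*√6)*(2765 - 24 + 228*I*√6))*(-1/98319) = ((2*I*√6)*(2741 + 228*I*√6))*(-1/98319) = (2*I*√6*(2741 + 228*I*√6))*(-1/98319) = -2*I*√6*(2741 + 228*I*√6)/98319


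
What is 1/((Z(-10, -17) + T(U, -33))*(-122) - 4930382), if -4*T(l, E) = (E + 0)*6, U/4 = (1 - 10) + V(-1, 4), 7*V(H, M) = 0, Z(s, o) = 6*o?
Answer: -1/4923977 ≈ -2.0309e-7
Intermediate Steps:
V(H, M) = 0 (V(H, M) = (⅐)*0 = 0)
U = -36 (U = 4*((1 - 10) + 0) = 4*(-9 + 0) = 4*(-9) = -36)
T(l, E) = -3*E/2 (T(l, E) = -(E + 0)*6/4 = -E*6/4 = -3*E/2)
1/((Z(-10, -17) + T(U, -33))*(-122) - 4930382) = 1/((6*(-17) - 3/2*(-33))*(-122) - 4930382) = 1/((-102 + 99/2)*(-122) - 4930382) = 1/(-105/2*(-122) - 4930382) = 1/(6405 - 4930382) = 1/(-4923977) = -1/4923977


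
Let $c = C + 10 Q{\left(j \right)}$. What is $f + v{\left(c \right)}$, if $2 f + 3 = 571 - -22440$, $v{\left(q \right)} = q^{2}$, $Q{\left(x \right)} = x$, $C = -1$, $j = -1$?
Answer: $11625$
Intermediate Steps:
$c = -11$ ($c = -1 + 10 \left(-1\right) = -1 - 10 = -11$)
$f = 11504$ ($f = - \frac{3}{2} + \frac{571 - -22440}{2} = - \frac{3}{2} + \frac{571 + 22440}{2} = - \frac{3}{2} + \frac{1}{2} \cdot 23011 = - \frac{3}{2} + \frac{23011}{2} = 11504$)
$f + v{\left(c \right)} = 11504 + \left(-11\right)^{2} = 11504 + 121 = 11625$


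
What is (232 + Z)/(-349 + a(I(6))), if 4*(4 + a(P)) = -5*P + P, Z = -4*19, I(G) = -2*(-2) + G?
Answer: -52/121 ≈ -0.42975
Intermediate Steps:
I(G) = 4 + G
Z = -76
a(P) = -4 - P (a(P) = -4 + (-5*P + P)/4 = -4 + (-4*P)/4 = -4 - P)
(232 + Z)/(-349 + a(I(6))) = (232 - 76)/(-349 + (-4 - (4 + 6))) = 156/(-349 + (-4 - 1*10)) = 156/(-349 + (-4 - 10)) = 156/(-349 - 14) = 156/(-363) = 156*(-1/363) = -52/121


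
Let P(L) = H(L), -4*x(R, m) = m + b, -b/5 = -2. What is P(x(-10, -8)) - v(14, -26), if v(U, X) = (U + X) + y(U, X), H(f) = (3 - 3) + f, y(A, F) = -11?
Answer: 45/2 ≈ 22.500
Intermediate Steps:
b = 10 (b = -5*(-2) = 10)
x(R, m) = -5/2 - m/4 (x(R, m) = -(m + 10)/4 = -(10 + m)/4 = -5/2 - m/4)
H(f) = f (H(f) = 0 + f = f)
v(U, X) = -11 + U + X (v(U, X) = (U + X) - 11 = -11 + U + X)
P(L) = L
P(x(-10, -8)) - v(14, -26) = (-5/2 - 1/4*(-8)) - (-11 + 14 - 26) = (-5/2 + 2) - 1*(-23) = -1/2 + 23 = 45/2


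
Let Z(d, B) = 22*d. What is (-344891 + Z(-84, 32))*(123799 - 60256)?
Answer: -22032836277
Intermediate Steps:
(-344891 + Z(-84, 32))*(123799 - 60256) = (-344891 + 22*(-84))*(123799 - 60256) = (-344891 - 1848)*63543 = -346739*63543 = -22032836277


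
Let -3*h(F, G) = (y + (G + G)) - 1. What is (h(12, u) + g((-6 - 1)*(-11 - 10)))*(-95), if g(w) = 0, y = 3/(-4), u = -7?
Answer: -1995/4 ≈ -498.75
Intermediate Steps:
y = -¾ (y = 3*(-¼) = -¾ ≈ -0.75000)
h(F, G) = 7/12 - 2*G/3 (h(F, G) = -((-¾ + (G + G)) - 1)/3 = -((-¾ + 2*G) - 1)/3 = -(-7/4 + 2*G)/3 = 7/12 - 2*G/3)
(h(12, u) + g((-6 - 1)*(-11 - 10)))*(-95) = ((7/12 - ⅔*(-7)) + 0)*(-95) = ((7/12 + 14/3) + 0)*(-95) = (21/4 + 0)*(-95) = (21/4)*(-95) = -1995/4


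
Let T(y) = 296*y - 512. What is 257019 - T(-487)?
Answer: 401683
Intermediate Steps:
T(y) = -512 + 296*y
257019 - T(-487) = 257019 - (-512 + 296*(-487)) = 257019 - (-512 - 144152) = 257019 - 1*(-144664) = 257019 + 144664 = 401683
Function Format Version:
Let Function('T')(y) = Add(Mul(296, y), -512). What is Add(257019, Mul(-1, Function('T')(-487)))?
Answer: 401683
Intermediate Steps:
Function('T')(y) = Add(-512, Mul(296, y))
Add(257019, Mul(-1, Function('T')(-487))) = Add(257019, Mul(-1, Add(-512, Mul(296, -487)))) = Add(257019, Mul(-1, Add(-512, -144152))) = Add(257019, Mul(-1, -144664)) = Add(257019, 144664) = 401683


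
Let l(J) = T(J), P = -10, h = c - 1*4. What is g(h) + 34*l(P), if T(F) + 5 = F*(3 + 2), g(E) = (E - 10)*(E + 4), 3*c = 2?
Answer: -16910/9 ≈ -1878.9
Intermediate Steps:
c = ⅔ (c = (⅓)*2 = ⅔ ≈ 0.66667)
h = -10/3 (h = ⅔ - 1*4 = ⅔ - 4 = -10/3 ≈ -3.3333)
g(E) = (-10 + E)*(4 + E)
T(F) = -5 + 5*F (T(F) = -5 + F*(3 + 2) = -5 + F*5 = -5 + 5*F)
l(J) = -5 + 5*J
g(h) + 34*l(P) = (-40 + (-10/3)² - 6*(-10/3)) + 34*(-5 + 5*(-10)) = (-40 + 100/9 + 20) + 34*(-5 - 50) = -80/9 + 34*(-55) = -80/9 - 1870 = -16910/9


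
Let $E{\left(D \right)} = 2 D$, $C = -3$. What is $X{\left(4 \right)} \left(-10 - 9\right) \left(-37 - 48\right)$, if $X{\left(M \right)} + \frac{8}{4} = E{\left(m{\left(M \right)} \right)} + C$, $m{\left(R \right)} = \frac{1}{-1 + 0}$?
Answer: $-11305$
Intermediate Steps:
$m{\left(R \right)} = -1$ ($m{\left(R \right)} = \frac{1}{-1} = -1$)
$X{\left(M \right)} = -7$ ($X{\left(M \right)} = -2 + \left(2 \left(-1\right) - 3\right) = -2 - 5 = -7$)
$X{\left(4 \right)} \left(-10 - 9\right) \left(-37 - 48\right) = - 7 \left(-10 - 9\right) \left(-37 - 48\right) = - 7 \left(\left(-19\right) \left(-85\right)\right) = \left(-7\right) 1615 = -11305$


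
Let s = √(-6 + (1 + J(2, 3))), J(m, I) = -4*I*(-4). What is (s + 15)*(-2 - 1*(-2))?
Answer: 0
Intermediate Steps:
J(m, I) = 16*I
s = √43 (s = √(-6 + (1 + 16*3)) = √(-6 + (1 + 48)) = √(-6 + 49) = √43 ≈ 6.5574)
(s + 15)*(-2 - 1*(-2)) = (√43 + 15)*(-2 - 1*(-2)) = (15 + √43)*(-2 + 2) = (15 + √43)*0 = 0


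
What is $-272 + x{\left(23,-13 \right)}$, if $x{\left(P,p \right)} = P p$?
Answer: $-571$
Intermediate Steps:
$-272 + x{\left(23,-13 \right)} = -272 + 23 \left(-13\right) = -272 - 299 = -571$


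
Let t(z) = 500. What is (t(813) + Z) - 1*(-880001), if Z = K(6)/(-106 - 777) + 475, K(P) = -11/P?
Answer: 4667410859/5298 ≈ 8.8098e+5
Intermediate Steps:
Z = 2516561/5298 (Z = (-11/6)/(-106 - 777) + 475 = -11*⅙/(-883) + 475 = -11/6*(-1/883) + 475 = 11/5298 + 475 = 2516561/5298 ≈ 475.00)
(t(813) + Z) - 1*(-880001) = (500 + 2516561/5298) - 1*(-880001) = 5165561/5298 + 880001 = 4667410859/5298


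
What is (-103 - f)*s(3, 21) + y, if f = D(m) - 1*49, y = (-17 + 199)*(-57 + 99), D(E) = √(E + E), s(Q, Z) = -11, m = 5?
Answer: 8238 + 11*√10 ≈ 8272.8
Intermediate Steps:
D(E) = √2*√E (D(E) = √(2*E) = √2*√E)
y = 7644 (y = 182*42 = 7644)
f = -49 + √10 (f = √2*√5 - 1*49 = √10 - 49 = -49 + √10 ≈ -45.838)
(-103 - f)*s(3, 21) + y = (-103 - (-49 + √10))*(-11) + 7644 = (-103 + (49 - √10))*(-11) + 7644 = (-54 - √10)*(-11) + 7644 = (594 + 11*√10) + 7644 = 8238 + 11*√10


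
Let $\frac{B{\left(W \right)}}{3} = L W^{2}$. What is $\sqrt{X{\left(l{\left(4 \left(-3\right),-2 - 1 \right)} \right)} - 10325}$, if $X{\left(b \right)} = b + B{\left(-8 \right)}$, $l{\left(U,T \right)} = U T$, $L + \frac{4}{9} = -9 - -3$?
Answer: $\frac{i \sqrt{103737}}{3} \approx 107.36 i$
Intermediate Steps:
$L = - \frac{58}{9}$ ($L = - \frac{4}{9} - 6 = - \frac{58}{9} \approx -6.4444$)
$l{\left(U,T \right)} = T U$
$B{\left(W \right)} = - \frac{58 W^{2}}{3}$ ($B{\left(W \right)} = 3 \left(- \frac{58 W^{2}}{9}\right) = - \frac{58 W^{2}}{3}$)
$X{\left(b \right)} = - \frac{3712}{3} + b$ ($X{\left(b \right)} = b - \frac{58 \left(-8\right)^{2}}{3} = b - \frac{3712}{3} = - \frac{3712}{3} + b$)
$\sqrt{X{\left(l{\left(4 \left(-3\right),-2 - 1 \right)} \right)} - 10325} = \sqrt{\left(- \frac{3712}{3} + \left(-2 - 1\right) 4 \left(-3\right)\right) - 10325} = \sqrt{\left(- \frac{3712}{3} - -36\right) - 10325} = \sqrt{\left(- \frac{3712}{3} + 36\right) - 10325} = \sqrt{- \frac{3604}{3} - 10325} = \sqrt{- \frac{34579}{3}} = \frac{i \sqrt{103737}}{3}$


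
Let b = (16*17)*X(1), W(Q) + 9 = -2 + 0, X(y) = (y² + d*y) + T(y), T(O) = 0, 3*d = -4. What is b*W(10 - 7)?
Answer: 2992/3 ≈ 997.33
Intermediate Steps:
d = -4/3 (d = (⅓)*(-4) = -4/3 ≈ -1.3333)
X(y) = y² - 4*y/3 (X(y) = (y² - 4*y/3) + 0 = y² - 4*y/3)
W(Q) = -11 (W(Q) = -9 + (-2 + 0) = -9 - 2 = -11)
b = -272/3 (b = (16*17)*((⅓)*1*(-4 + 3*1)) = 272*((⅓)*1*(-4 + 3)) = 272*((⅓)*1*(-1)) = 272*(-⅓) = -272/3 ≈ -90.667)
b*W(10 - 7) = -272/3*(-11) = 2992/3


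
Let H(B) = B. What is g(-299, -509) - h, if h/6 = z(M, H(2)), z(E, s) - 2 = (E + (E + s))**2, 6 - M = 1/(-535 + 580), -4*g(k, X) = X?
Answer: -2843897/2700 ≈ -1053.3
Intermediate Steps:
g(k, X) = -X/4
M = 269/45 (M = 6 - 1/(-535 + 580) = 6 - 1/45 = 269/45 ≈ 5.9778)
z(E, s) = 2 + (s + 2*E)**2 (z(E, s) = 2 + (E + (E + s))**2 = 2 + (s + 2*E)**2)
h = 796868/675 (h = 6*(2 + (2 + 2*(269/45))**2) = 6*(2 + (2 + 538/45)**2) = 6*(2 + (628/45)**2) = 6*(2 + 394384/2025) = 6*(398434/2025) = 796868/675 ≈ 1180.5)
g(-299, -509) - h = -1/4*(-509) - 1*796868/675 = 509/4 - 796868/675 = -2843897/2700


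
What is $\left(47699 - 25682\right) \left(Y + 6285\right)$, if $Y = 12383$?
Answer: $411013356$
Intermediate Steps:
$\left(47699 - 25682\right) \left(Y + 6285\right) = \left(47699 - 25682\right) \left(12383 + 6285\right) = 22017 \cdot 18668 = 411013356$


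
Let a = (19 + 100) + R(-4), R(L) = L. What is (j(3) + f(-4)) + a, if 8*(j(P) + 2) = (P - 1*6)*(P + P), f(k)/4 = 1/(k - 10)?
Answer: 3093/28 ≈ 110.46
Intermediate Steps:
f(k) = 4/(-10 + k) (f(k) = 4/(k - 10) = 4/(-10 + k))
a = 115 (a = (19 + 100) - 4 = 119 - 4 = 115)
j(P) = -2 + P*(-6 + P)/4 (j(P) = -2 + ((P - 1*6)*(P + P))/8 = -2 + ((P - 6)*(2*P))/8 = -2 + ((-6 + P)*(2*P))/8 = -2 + (2*P*(-6 + P))/8 = -2 + P*(-6 + P)/4)
(j(3) + f(-4)) + a = ((-2 - 3/2*3 + (¼)*3²) + 4/(-10 - 4)) + 115 = ((-2 - 9/2 + (¼)*9) + 4/(-14)) + 115 = ((-2 - 9/2 + 9/4) + 4*(-1/14)) + 115 = (-17/4 - 2/7) + 115 = -127/28 + 115 = 3093/28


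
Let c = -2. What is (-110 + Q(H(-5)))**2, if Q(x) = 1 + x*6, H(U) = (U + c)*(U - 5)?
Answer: 96721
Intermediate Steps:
H(U) = (-5 + U)*(-2 + U) (H(U) = (U - 2)*(U - 5) = (-2 + U)*(-5 + U) = (-5 + U)*(-2 + U))
Q(x) = 1 + 6*x
(-110 + Q(H(-5)))**2 = (-110 + (1 + 6*(10 + (-5)**2 - 7*(-5))))**2 = (-110 + (1 + 6*(10 + 25 + 35)))**2 = (-110 + (1 + 6*70))**2 = (-110 + (1 + 420))**2 = (-110 + 421)**2 = 311**2 = 96721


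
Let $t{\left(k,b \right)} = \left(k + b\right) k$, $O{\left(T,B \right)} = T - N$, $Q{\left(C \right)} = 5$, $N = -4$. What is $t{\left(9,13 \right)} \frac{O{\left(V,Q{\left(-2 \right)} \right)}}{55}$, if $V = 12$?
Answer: $\frac{288}{5} \approx 57.6$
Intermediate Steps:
$O{\left(T,B \right)} = 4 + T$ ($O{\left(T,B \right)} = T - -4 = T + 4 = 4 + T$)
$t{\left(k,b \right)} = k \left(b + k\right)$ ($t{\left(k,b \right)} = \left(b + k\right) k = k \left(b + k\right)$)
$t{\left(9,13 \right)} \frac{O{\left(V,Q{\left(-2 \right)} \right)}}{55} = 9 \left(13 + 9\right) \frac{4 + 12}{55} = 9 \cdot 22 \cdot 16 \cdot \frac{1}{55} = 198 \cdot \frac{16}{55} = \frac{288}{5}$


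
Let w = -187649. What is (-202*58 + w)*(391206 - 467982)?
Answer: 15306447240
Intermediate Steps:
(-202*58 + w)*(391206 - 467982) = (-202*58 - 187649)*(391206 - 467982) = (-11716 - 187649)*(-76776) = -199365*(-76776) = 15306447240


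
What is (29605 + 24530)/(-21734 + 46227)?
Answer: 54135/24493 ≈ 2.2102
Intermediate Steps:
(29605 + 24530)/(-21734 + 46227) = 54135/24493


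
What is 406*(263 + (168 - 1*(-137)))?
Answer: 230608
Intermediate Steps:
406*(263 + (168 - 1*(-137))) = 406*(263 + (168 + 137)) = 406*(263 + 305) = 406*568 = 230608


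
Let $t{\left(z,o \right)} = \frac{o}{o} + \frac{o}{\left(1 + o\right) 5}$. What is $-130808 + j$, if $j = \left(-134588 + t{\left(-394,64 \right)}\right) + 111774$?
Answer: $- \frac{49926761}{325} \approx -1.5362 \cdot 10^{5}$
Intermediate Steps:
$t{\left(z,o \right)} = 1 + \frac{o}{5 + 5 o}$
$j = - \frac{7414161}{325}$ ($j = \left(-134588 + \frac{5 + 6 \cdot 64}{5 \left(1 + 64\right)}\right) + 111774 = \left(-134588 + \frac{5 + 384}{5 \cdot 65}\right) + 111774 = \left(-134588 + \frac{1}{5} \cdot \frac{1}{65} \cdot 389\right) + 111774 = \left(-134588 + \frac{389}{325}\right) + 111774 = - \frac{43740711}{325} + 111774 = - \frac{7414161}{325} \approx -22813.0$)
$-130808 + j = -130808 - \frac{7414161}{325} = - \frac{49926761}{325}$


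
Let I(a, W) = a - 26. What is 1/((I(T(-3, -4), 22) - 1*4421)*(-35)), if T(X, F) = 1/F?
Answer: 4/622615 ≈ 6.4245e-6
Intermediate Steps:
I(a, W) = -26 + a
1/((I(T(-3, -4), 22) - 1*4421)*(-35)) = 1/(((-26 + 1/(-4)) - 1*4421)*(-35)) = 1/(((-26 - ¼) - 4421)*(-35)) = 1/((-105/4 - 4421)*(-35)) = 1/(-17789/4*(-35)) = 1/(622615/4) = 4/622615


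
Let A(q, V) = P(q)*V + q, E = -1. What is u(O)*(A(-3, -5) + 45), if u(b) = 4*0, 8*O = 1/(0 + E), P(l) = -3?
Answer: 0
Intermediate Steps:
O = -1/8 (O = 1/(8*(0 - 1)) = (1/8)/(-1) = (1/8)*(-1) = -1/8 ≈ -0.12500)
u(b) = 0
A(q, V) = q - 3*V (A(q, V) = -3*V + q = q - 3*V)
u(O)*(A(-3, -5) + 45) = 0*((-3 - 3*(-5)) + 45) = 0*((-3 + 15) + 45) = 0*(12 + 45) = 0*57 = 0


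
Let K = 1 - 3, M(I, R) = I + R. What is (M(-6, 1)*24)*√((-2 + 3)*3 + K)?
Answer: -120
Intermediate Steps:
K = -2
(M(-6, 1)*24)*√((-2 + 3)*3 + K) = ((-6 + 1)*24)*√((-2 + 3)*3 - 2) = (-5*24)*√(1*3 - 2) = -120*√(3 - 2) = -120*√1 = -120*1 = -120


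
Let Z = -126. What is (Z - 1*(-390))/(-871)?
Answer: -264/871 ≈ -0.30310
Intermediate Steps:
(Z - 1*(-390))/(-871) = (-126 - 1*(-390))/(-871) = (-126 + 390)*(-1/871) = 264*(-1/871) = -264/871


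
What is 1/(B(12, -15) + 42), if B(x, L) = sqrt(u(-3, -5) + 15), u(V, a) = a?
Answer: 21/877 - sqrt(10)/1754 ≈ 0.022142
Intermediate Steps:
B(x, L) = sqrt(10) (B(x, L) = sqrt(-5 + 15) = sqrt(10))
1/(B(12, -15) + 42) = 1/(sqrt(10) + 42) = 1/(42 + sqrt(10))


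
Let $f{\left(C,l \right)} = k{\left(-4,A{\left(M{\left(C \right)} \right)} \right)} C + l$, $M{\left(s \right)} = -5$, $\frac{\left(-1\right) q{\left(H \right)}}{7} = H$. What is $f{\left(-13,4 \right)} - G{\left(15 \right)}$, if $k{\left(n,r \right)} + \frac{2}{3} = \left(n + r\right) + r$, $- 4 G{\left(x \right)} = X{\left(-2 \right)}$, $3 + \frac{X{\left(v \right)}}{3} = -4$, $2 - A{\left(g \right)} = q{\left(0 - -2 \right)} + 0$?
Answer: $- \frac{4279}{12} \approx -356.58$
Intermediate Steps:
$q{\left(H \right)} = - 7 H$
$A{\left(g \right)} = 16$ ($A{\left(g \right)} = 2 - \left(- 7 \left(0 - -2\right) + 0\right) = 2 - \left(- 7 \left(0 + 2\right) + 0\right) = 2 - \left(\left(-7\right) 2 + 0\right) = 2 - \left(-14 + 0\right) = 2 - -14 = 2 + 14 = 16$)
$X{\left(v \right)} = -21$ ($X{\left(v \right)} = -9 + 3 \left(-4\right) = -9 - 12 = -21$)
$G{\left(x \right)} = \frac{21}{4}$ ($G{\left(x \right)} = \left(- \frac{1}{4}\right) \left(-21\right) = \frac{21}{4}$)
$k{\left(n,r \right)} = - \frac{2}{3} + n + 2 r$ ($k{\left(n,r \right)} = - \frac{2}{3} + \left(\left(n + r\right) + r\right) = - \frac{2}{3} + \left(n + 2 r\right) = - \frac{2}{3} + n + 2 r$)
$f{\left(C,l \right)} = l + \frac{82 C}{3}$ ($f{\left(C,l \right)} = \left(- \frac{2}{3} - 4 + 2 \cdot 16\right) C + l = \left(- \frac{2}{3} - 4 + 32\right) C + l = \frac{82 C}{3} + l = l + \frac{82 C}{3}$)
$f{\left(-13,4 \right)} - G{\left(15 \right)} = \left(4 + \frac{82}{3} \left(-13\right)\right) - \frac{21}{4} = \left(4 - \frac{1066}{3}\right) - \frac{21}{4} = - \frac{1054}{3} - \frac{21}{4} = - \frac{4279}{12}$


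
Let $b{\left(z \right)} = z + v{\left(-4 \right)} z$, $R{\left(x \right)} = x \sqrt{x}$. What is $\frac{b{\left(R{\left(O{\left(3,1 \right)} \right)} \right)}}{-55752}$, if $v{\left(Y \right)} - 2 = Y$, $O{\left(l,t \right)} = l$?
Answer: $\frac{\sqrt{3}}{18584} \approx 9.3201 \cdot 10^{-5}$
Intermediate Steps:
$R{\left(x \right)} = x^{\frac{3}{2}}$
$v{\left(Y \right)} = 2 + Y$
$b{\left(z \right)} = - z$ ($b{\left(z \right)} = z + \left(2 - 4\right) z = z - 2 z = - z$)
$\frac{b{\left(R{\left(O{\left(3,1 \right)} \right)} \right)}}{-55752} = \frac{\left(-1\right) 3^{\frac{3}{2}}}{-55752} = - 3 \sqrt{3} \left(- \frac{1}{55752}\right) = \frac{\sqrt{3}}{18584}$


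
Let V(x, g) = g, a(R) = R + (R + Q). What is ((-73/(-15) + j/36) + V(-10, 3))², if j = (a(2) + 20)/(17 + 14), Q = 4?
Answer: 121198081/1946025 ≈ 62.280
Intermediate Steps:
a(R) = 4 + 2*R (a(R) = R + (R + 4) = R + (4 + R) = 4 + 2*R)
j = 28/31 (j = ((4 + 2*2) + 20)/(17 + 14) = ((4 + 4) + 20)/31 = (8 + 20)*(1/31) = 28*(1/31) = 28/31 ≈ 0.90323)
((-73/(-15) + j/36) + V(-10, 3))² = ((-73/(-15) + (28/31)/36) + 3)² = ((-73*(-1/15) + (28/31)*(1/36)) + 3)² = ((73/15 + 7/279) + 3)² = (6824/1395 + 3)² = (11009/1395)² = 121198081/1946025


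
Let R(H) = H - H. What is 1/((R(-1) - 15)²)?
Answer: 1/225 ≈ 0.0044444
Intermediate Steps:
R(H) = 0
1/((R(-1) - 15)²) = 1/((0 - 15)²) = 1/((-15)²) = 1/225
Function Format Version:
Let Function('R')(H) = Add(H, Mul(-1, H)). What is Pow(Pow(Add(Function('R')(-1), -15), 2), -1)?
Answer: Rational(1, 225) ≈ 0.0044444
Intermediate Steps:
Function('R')(H) = 0
Pow(Pow(Add(Function('R')(-1), -15), 2), -1) = Pow(Pow(Add(0, -15), 2), -1) = Pow(Pow(-15, 2), -1) = Pow(225, -1) = Rational(1, 225)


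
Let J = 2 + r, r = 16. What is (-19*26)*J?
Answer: -8892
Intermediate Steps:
J = 18 (J = 2 + 16 = 18)
(-19*26)*J = -19*26*18 = -494*18 = -8892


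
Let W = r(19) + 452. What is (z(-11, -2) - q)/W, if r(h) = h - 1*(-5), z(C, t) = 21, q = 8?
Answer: 13/476 ≈ 0.027311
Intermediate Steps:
r(h) = 5 + h (r(h) = h + 5 = 5 + h)
W = 476 (W = (5 + 19) + 452 = 24 + 452 = 476)
(z(-11, -2) - q)/W = (21 - 1*8)/476 = (21 - 8)*(1/476) = 13*(1/476) = 13/476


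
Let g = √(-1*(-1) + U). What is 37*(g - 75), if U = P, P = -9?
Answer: -2775 + 74*I*√2 ≈ -2775.0 + 104.65*I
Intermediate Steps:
U = -9
g = 2*I*√2 (g = √(-1*(-1) - 9) = √(1 - 9) = √(-8) = 2*I*√2 ≈ 2.8284*I)
37*(g - 75) = 37*(2*I*√2 - 75) = 37*(-75 + 2*I*√2) = -2775 + 74*I*√2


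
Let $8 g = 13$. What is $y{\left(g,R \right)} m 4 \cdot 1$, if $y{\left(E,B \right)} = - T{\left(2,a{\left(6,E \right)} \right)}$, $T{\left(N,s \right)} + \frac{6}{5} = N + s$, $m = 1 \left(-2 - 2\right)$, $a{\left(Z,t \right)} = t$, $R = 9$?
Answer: $\frac{194}{5} \approx 38.8$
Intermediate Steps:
$g = \frac{13}{8}$ ($g = \frac{1}{8} \cdot 13 = \frac{13}{8} \approx 1.625$)
$m = -4$ ($m = 1 \left(-4\right) = -4$)
$T{\left(N,s \right)} = - \frac{6}{5} + N + s$ ($T{\left(N,s \right)} = - \frac{6}{5} + \left(N + s\right) = - \frac{6}{5} + N + s$)
$y{\left(E,B \right)} = - \frac{4}{5} - E$ ($y{\left(E,B \right)} = - (- \frac{6}{5} + 2 + E) = - (\frac{4}{5} + E) = - \frac{4}{5} - E$)
$y{\left(g,R \right)} m 4 \cdot 1 = \left(- \frac{4}{5} - \frac{13}{8}\right) \left(-4\right) 4 \cdot 1 = \left(- \frac{4}{5} - \frac{13}{8}\right) \left(\left(-16\right) 1\right) = \left(- \frac{97}{40}\right) \left(-16\right) = \frac{194}{5}$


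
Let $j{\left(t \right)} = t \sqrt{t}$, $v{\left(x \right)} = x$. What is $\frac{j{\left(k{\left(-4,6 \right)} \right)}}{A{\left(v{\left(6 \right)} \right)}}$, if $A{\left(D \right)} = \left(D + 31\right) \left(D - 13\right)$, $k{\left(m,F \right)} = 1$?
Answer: $- \frac{1}{259} \approx -0.003861$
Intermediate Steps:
$A{\left(D \right)} = \left(-13 + D\right) \left(31 + D\right)$ ($A{\left(D \right)} = \left(31 + D\right) \left(-13 + D\right) = \left(-13 + D\right) \left(31 + D\right)$)
$j{\left(t \right)} = t^{\frac{3}{2}}$
$\frac{j{\left(k{\left(-4,6 \right)} \right)}}{A{\left(v{\left(6 \right)} \right)}} = \frac{1^{\frac{3}{2}}}{-403 + 6^{2} + 18 \cdot 6} = 1 \frac{1}{-403 + 36 + 108} = 1 \frac{1}{-259} = 1 \left(- \frac{1}{259}\right) = - \frac{1}{259}$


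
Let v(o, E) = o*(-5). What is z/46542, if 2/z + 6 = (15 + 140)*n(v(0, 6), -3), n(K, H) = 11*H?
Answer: -1/119170791 ≈ -8.3913e-9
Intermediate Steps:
v(o, E) = -5*o
z = -2/5121 (z = 2/(-6 + (15 + 140)*(11*(-3))) = 2/(-6 + 155*(-33)) = 2/(-6 - 5115) = 2/(-5121) = 2*(-1/5121) = -2/5121 ≈ -0.00039055)
z/46542 = -2/5121/46542 = -2/5121*1/46542 = -1/119170791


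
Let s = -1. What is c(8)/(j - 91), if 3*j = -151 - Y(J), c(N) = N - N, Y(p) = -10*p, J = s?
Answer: 0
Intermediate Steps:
J = -1
c(N) = 0
j = -161/3 (j = (-151 - (-10)*(-1))/3 = (-151 - 1*10)/3 = (-151 - 10)/3 = (1/3)*(-161) = -161/3 ≈ -53.667)
c(8)/(j - 91) = 0/(-161/3 - 91) = 0/(-434/3) = 0*(-3/434) = 0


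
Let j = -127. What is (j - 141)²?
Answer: 71824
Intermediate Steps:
(j - 141)² = (-127 - 141)² = (-268)² = 71824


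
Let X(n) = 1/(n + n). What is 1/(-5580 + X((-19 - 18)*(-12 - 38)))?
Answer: -3700/20645999 ≈ -0.00017921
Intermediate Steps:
X(n) = 1/(2*n)
1/(-5580 + X((-19 - 18)*(-12 - 38))) = 1/(-5580 + 1/(2*(((-19 - 18)*(-12 - 38))))) = 1/(-5580 + 1/(2*((-37*(-50))))) = 1/(-5580 + (1/2)/1850) = 1/(-5580 + (1/2)*(1/1850)) = 1/(-5580 + 1/3700) = 1/(-20645999/3700) = -3700/20645999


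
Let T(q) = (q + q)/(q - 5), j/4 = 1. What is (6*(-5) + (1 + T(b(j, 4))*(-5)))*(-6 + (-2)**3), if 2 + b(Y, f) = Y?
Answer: 938/3 ≈ 312.67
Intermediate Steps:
j = 4 (j = 4*1 = 4)
b(Y, f) = -2 + Y
T(q) = 2*q/(-5 + q) (T(q) = (2*q)/(-5 + q) = 2*q/(-5 + q))
(6*(-5) + (1 + T(b(j, 4))*(-5)))*(-6 + (-2)**3) = (6*(-5) + (1 + (2*(-2 + 4)/(-5 + (-2 + 4)))*(-5)))*(-6 + (-2)**3) = (-30 + (1 + (2*2/(-5 + 2))*(-5)))*(-6 - 8) = (-30 + (1 + (2*2/(-3))*(-5)))*(-14) = (-30 + (1 + (2*2*(-1/3))*(-5)))*(-14) = (-30 + (1 - 4/3*(-5)))*(-14) = (-30 + (1 + 20/3))*(-14) = (-30 + 23/3)*(-14) = -67/3*(-14) = 938/3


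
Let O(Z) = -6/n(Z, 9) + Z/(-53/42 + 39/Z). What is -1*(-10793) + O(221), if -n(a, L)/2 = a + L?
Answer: 377512391/35650 ≈ 10589.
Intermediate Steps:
n(a, L) = -2*L - 2*a (n(a, L) = -2*(a + L) = -2*(L + a) = -2*L - 2*a)
O(Z) = -6/(-18 - 2*Z) + Z/(-53/42 + 39/Z) (O(Z) = -6/(-2*9 - 2*Z) + Z/(-53/42 + 39/Z) = -6/(-18 - 2*Z) + Z/(-53*1/42 + 39/Z) = -6/(-18 - 2*Z) + Z/(-53/42 + 39/Z))
-1*(-10793) + O(221) = -1*(-10793) + 3*(-1638 + 53*221 - 14*221²*(9 + 221))/((-1638 + 53*221)*(9 + 221)) = 10793 + 3*(-1638 + 11713 - 14*48841*230)/((-1638 + 11713)*230) = 10793 + 3*(1/230)*(-1638 + 11713 - 157268020)/10075 = 10793 + 3*(1/10075)*(1/230)*(-157257945) = 10793 - 7258059/35650 = 377512391/35650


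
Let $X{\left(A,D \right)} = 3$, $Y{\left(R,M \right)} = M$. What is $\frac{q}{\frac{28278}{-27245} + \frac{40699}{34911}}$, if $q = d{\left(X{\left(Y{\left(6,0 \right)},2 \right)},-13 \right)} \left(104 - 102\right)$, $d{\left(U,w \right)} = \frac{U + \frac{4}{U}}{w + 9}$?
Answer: $- \frac{4121650845}{243261994} \approx -16.943$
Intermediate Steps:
$d{\left(U,w \right)} = \frac{U + \frac{4}{U}}{9 + w}$
$q = - \frac{13}{6}$ ($q = \frac{4 + 3^{2}}{3 \left(9 - 13\right)} \left(104 - 102\right) = \frac{4 + 9}{3 \left(-4\right)} 2 = \frac{1}{3} \left(- \frac{1}{4}\right) 13 \cdot 2 = \left(- \frac{13}{12}\right) 2 = - \frac{13}{6} \approx -2.1667$)
$\frac{q}{\frac{28278}{-27245} + \frac{40699}{34911}} = - \frac{13}{6 \left(\frac{28278}{-27245} + \frac{40699}{34911}\right)} = - \frac{13}{6 \left(28278 \left(- \frac{1}{27245}\right) + 40699 \cdot \frac{1}{34911}\right)} = - \frac{13}{6 \left(- \frac{28278}{27245} + \frac{40699}{34911}\right)} = - \frac{13}{6 \cdot \frac{121630997}{951150195}} = \left(- \frac{13}{6}\right) \frac{951150195}{121630997} = - \frac{4121650845}{243261994}$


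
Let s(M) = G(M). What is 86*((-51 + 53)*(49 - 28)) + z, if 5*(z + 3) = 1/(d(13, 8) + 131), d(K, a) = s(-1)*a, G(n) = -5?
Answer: 1642096/455 ≈ 3609.0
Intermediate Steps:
s(M) = -5
d(K, a) = -5*a
z = -1364/455 (z = -3 + 1/(5*(-5*8 + 131)) = -3 + 1/(5*(-40 + 131)) = -3 + (1/5)/91 = -3 + (1/5)*(1/91) = -3 + 1/455 = -1364/455 ≈ -2.9978)
86*((-51 + 53)*(49 - 28)) + z = 86*((-51 + 53)*(49 - 28)) - 1364/455 = 86*(2*21) - 1364/455 = 86*42 - 1364/455 = 3612 - 1364/455 = 1642096/455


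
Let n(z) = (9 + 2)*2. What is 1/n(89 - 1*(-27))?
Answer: 1/22 ≈ 0.045455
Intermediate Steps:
n(z) = 22 (n(z) = 11*2 = 22)
1/n(89 - 1*(-27)) = 1/22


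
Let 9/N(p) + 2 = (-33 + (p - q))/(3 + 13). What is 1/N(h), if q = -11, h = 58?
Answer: 1/36 ≈ 0.027778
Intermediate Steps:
N(p) = 9/(-27/8 + p/16) (N(p) = 9/(-2 + (-33 + (p - 1*(-11)))/(3 + 13)) = 9/(-2 + (-33 + (p + 11))/16) = 9/(-2 + (-33 + (11 + p))*(1/16)) = 9/(-2 + (-22 + p)*(1/16)) = 9/(-2 + (-11/8 + p/16)) = 9/(-27/8 + p/16))
1/N(h) = 1/(144/(-54 + 58)) = 1/(144/4) = 1/(144*(¼)) = 1/36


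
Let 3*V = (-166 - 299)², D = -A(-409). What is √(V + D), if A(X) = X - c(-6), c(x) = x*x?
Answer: 14*√370 ≈ 269.30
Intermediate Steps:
c(x) = x²
A(X) = -36 + X (A(X) = X - 1*(-6)² = X - 1*36 = X - 36 = -36 + X)
D = 445 (D = -(-36 - 409) = -1*(-445) = 445)
V = 72075 (V = (-166 - 299)²/3 = (⅓)*(-465)² = (⅓)*216225 = 72075)
√(V + D) = √(72075 + 445) = √72520 = 14*√370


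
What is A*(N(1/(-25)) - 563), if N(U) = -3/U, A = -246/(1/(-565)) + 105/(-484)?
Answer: -8207068710/121 ≈ -6.7827e+7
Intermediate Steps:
A = 67271055/484 (A = -246/(-1/565) + 105*(-1/484) = -246*(-565) - 105/484 = 138990 - 105/484 = 67271055/484 ≈ 1.3899e+5)
A*(N(1/(-25)) - 563) = 67271055*(-3/(1/(-25)) - 563)/484 = 67271055*(-3/(-1/25) - 563)/484 = 67271055*(-3*(-25) - 563)/484 = 67271055*(75 - 563)/484 = (67271055/484)*(-488) = -8207068710/121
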